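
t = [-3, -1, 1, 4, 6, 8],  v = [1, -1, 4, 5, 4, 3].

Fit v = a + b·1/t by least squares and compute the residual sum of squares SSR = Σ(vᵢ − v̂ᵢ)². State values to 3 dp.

The normal equations are: 6·a + (5/24)·b = 16;  (5/24)·a + (1277/576)·b = 167/24.
Δ = 6·(1277/576) − (5/24)² = 7637/576.
a = (16·(1277/576) − (5/24)·(167/24))/(7637/576) = 19597/7637; b = (6·(167/24) − (5/24)·16)/(7637/576) = 22128/7637.
Residuals: -4584/7637, -5106/7637, -11177/7637, 13056/7637, 7263/7637, 548/7637; SSR = 51790/7637.

SSR = 6.781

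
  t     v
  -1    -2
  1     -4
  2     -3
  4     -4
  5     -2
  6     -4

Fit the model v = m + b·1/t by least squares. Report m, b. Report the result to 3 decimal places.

The normal system MᵀM·[m, b]ᵀ = Mᵀv is [[6, 67/60]; [67/60, 8569/3600]]·[m, b]ᵀ = [-19, -167/30]ᵀ.
det = 6·(8569/3600) − (67/60)² = 1877/144.
m = ((-19)·(8569/3600) − (67/60)·(-167/30))/(1877/144) = -140433/46925; b = (6·(-167/30) − (67/60)·(-19))/(1877/144) = -8772/9385.

m = -2.993, b = -0.935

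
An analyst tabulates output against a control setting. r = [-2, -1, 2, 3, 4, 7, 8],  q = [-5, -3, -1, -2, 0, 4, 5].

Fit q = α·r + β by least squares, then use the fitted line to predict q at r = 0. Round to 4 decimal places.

The normal equations are: 147·α + 21·β = 73;  21·α + 7·β = -2.
Determinant 147·7 − 21² = 588.
α = (73·7 − 21·(-2))/588 = 79/84; β = (147·(-2) − 21·73)/588 = -87/28.
At r = 0: q̂ = (79/84)·(0) + (-87/28)·(1) = -87/28.

q̂ = -3.1071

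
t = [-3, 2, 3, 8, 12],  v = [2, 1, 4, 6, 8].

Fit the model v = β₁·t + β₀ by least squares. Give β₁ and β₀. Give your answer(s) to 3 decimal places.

MᵀM·[β₁, β₀]ᵀ = Mᵀv reads: 230·β₁ + 22·β₀ = 152;  22·β₁ + 5·β₀ = 21.
(Σt·t = 230, Σt = 22, Σ1 = 5, Σt·v = 152, Σv = 21.)
Eliminating β₀: 5·(row 1) − 22·(row 2) gives 666·β₁ = 5·152 − 22·21 = 298, so β₁ = 149/333.
Then β₀ = (21 − 22·(149/333))/5 = 743/333.

β₁ = 0.447, β₀ = 2.231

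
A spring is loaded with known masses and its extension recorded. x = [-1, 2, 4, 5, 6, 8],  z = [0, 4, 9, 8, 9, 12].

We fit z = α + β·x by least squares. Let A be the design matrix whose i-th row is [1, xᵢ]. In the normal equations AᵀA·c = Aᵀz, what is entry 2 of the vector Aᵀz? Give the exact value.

234

Entry 2 ↔ basis x, so (Aᵀz)_{2} = Σᵢ (x)·zᵢ = (-1)·(0) + (2)·(4) + (4)·(9) + (5)·(8) + (6)·(9) + (8)·(12) = 234.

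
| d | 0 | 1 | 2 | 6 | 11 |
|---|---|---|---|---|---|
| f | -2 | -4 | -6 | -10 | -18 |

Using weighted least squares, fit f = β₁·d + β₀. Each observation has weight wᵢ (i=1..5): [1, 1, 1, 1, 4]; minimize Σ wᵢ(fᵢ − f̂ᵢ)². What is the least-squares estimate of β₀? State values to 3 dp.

β₀ = -2.405

Compute the Gram sums: Σwᵢ·d·d = 525, Σwᵢ·d = 53, Σwᵢ·1 = 8.
And Σwᵢ·d·f = -868, Σwᵢ·f = -94.
Normal equations: [[525, 53]; [53, 8]]·[β₁, β₀]ᵀ = [-868, -94]ᵀ.
Δ = 525·8 − 53² = 1391.
β₁ = ((-868)·8 − 53·(-94))/1391 = -1962/1391; β₀ = (525·(-94) − 53·(-868))/1391 = -3346/1391.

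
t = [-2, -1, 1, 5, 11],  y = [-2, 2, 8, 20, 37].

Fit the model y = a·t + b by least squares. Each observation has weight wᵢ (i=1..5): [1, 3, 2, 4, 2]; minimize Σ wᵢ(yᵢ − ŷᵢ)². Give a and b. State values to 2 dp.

a = 2.95, b = 4.90

With design matrix X, XᵀWX = [[351, 39]; [39, 12]] and XᵀWy = [1228, 174]ᵀ.
Δ = 351·12 − 39² = 2691.
a = (1228·12 − 39·174)/2691 = 2650/897; b = (351·174 − 39·1228)/2691 = 338/69.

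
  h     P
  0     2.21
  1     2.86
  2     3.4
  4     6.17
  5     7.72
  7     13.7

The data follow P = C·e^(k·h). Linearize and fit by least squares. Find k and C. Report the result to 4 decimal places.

Linearized form: ln P = k·h + ln C. From the 6 transformed points,
Over the data: Σh = 19.0000, Σ(h)² = 95.0000, Σln P = 9.5485, Σh·ln P = 39.3180.
Normal system: [[95.0000, 19.0000]; [19.0000, 6]]·[k, ln C]ᵀ = [39.3180, 9.5485]ᵀ.
Δ = 95.0000·6 − (19.0000)² = 209.0000; k = (39.3180·6 − 19.0000·9.5485)/209.0000 = 0.26070, ln C = (95.0000·9.5485 − 19.0000·39.3180)/209.0000 = 0.76586, so C = exp(0.76586) = 2.15085.

k = 0.2607, C = 2.1508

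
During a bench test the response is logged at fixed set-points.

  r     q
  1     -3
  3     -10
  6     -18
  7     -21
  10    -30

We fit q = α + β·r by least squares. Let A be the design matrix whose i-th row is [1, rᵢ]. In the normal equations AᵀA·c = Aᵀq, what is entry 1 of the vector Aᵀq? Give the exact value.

Entry 1 ↔ basis 1, so (Aᵀq)_{1} = Σᵢ qᵢ = (1)·(-3) + (1)·(-10) + (1)·(-18) + (1)·(-21) + (1)·(-30) = -82.

-82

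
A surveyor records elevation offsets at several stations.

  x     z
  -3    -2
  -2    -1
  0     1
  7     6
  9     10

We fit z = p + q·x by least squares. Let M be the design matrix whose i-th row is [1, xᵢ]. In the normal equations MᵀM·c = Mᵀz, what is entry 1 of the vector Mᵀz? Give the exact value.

Entry 1 ↔ basis 1, so (Mᵀz)_{1} = Σᵢ zᵢ = (1)·(-2) + (1)·(-1) + (1)·(1) + (1)·(6) + (1)·(10) = 14.

14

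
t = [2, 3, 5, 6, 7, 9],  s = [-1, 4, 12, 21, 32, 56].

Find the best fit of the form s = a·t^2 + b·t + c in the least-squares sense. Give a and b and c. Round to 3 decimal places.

Normal-equation sums: Σt^2·t^2 = 10980, Σt^2·t = 1448, Σt^2 = 204, Σt·t = 204, Σt = 32, Σ1 = 6.
Right-hand side: Σt^2·s = 7192, Σt·s = 924, Σs = 124.
Inverting the 3×3 Gram matrix, [a, b, c]ᵀ = [58/65, -571/325, -98/325]ᵀ.

a = 0.892, b = -1.757, c = -0.302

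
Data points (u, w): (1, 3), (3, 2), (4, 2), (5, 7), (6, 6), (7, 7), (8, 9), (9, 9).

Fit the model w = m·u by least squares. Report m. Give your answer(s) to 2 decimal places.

Compute the Gram sums: Σu·u = 281.
And Σu·w = 290.
m = 290/281 = 1.03203.

m = 1.03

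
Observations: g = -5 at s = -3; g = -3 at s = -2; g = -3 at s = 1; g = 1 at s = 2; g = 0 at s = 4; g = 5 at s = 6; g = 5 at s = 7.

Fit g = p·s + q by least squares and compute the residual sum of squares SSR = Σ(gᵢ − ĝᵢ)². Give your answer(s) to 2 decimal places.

From the data, Σs·s = 119, Σs = 15, Σ1 = 7.
Moment sums: Σs·g = 85, Σg = 0.
Normal equations: [[119, 15]; [15, 7]]·[p, q]ᵀ = [85, 0]ᵀ.
Δ = 119·7 − 15² = 608.
p = (85·7 − 15·0)/608 = 595/608; q = (119·0 − 15·85)/608 = -1275/608.
Residuals: 5/152, 641/608, -143/76, 693/608, -1105/608, 745/608, 75/304; SSR = 6577/608.

SSR = 10.82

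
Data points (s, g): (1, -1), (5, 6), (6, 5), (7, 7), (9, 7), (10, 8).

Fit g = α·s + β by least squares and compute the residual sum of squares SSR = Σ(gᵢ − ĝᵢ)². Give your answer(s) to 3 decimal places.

SSR = 7.825

Setting ∂/∂α … = 0 gives: 292·α + 38·β = 251;  38·α + 6·β = 32.
Δ = 292·6 − 38² = 308.
α = (251·6 − 38·32)/308 = 145/154; β = (292·32 − 38·251)/308 = -97/154.
Residuals: -101/77, 148/77, -3/154, 80/77, -65/77, -11/14; SSR = 1205/154.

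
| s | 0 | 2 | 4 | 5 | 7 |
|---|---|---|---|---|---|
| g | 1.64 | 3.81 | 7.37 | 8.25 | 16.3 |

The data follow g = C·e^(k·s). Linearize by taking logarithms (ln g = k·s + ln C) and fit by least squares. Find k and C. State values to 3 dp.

Taking logs, ln g = k·s + ln C, so regress ln g on s.
AᵀA = [[94.0000, 18.0000]; [18.0000, 5]], rhs = [40.7542, 8.7311]ᵀ  (here Σs = 18.0000, Σ(s)² = 94.0000, Σln g = 8.7311, Σs·ln g = 40.7542).
Slope k = (n·Σs·ln g − Σs·Σln g)/(n·Σ(s)² − (Σs)²) = (5·40.7542 − 18.0000·8.7311)/146.0000 = 0.31925; ln C = (Σln g − k·Σs)/n = 0.59692, so C = exp(0.59692) = 1.81652.

k = 0.319, C = 1.817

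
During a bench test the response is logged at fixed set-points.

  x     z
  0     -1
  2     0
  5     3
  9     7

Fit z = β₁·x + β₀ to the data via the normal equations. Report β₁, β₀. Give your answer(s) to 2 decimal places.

β₁ = 0.91, β₀ = -1.40

Entries of AᵀA: Σx·x = 110, Σx = 16, Σ1 = 4.
Right-hand side: Σx·z = 78, Σz = 9.
AᵀA·[β₁, β₀]ᵀ = Aᵀz becomes [[110, 16]; [16, 4]]·[β₁, β₀]ᵀ = [78, 9]ᵀ.
Δ = 110·4 − 16² = 184.
β₁ = (78·4 − 16·9)/184 = 21/23; β₀ = (110·9 − 16·78)/184 = -129/92.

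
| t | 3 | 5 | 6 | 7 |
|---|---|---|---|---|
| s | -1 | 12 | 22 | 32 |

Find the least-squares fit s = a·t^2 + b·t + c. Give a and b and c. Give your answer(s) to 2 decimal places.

a = 0.80, b = 0.36, c = -9.30

Normal-equation sums: Σt^2·t^2 = 4403, Σt^2·t = 711, Σt^2 = 119, Σt·t = 119, Σt = 21, Σ1 = 4.
Moment sums: Σt^2·s = 2651, Σt·s = 413, Σs = 65.
Inverting the 3×3 Gram matrix, [a, b, c]ᵀ = [35/44, 79/220, -93/10]ᵀ.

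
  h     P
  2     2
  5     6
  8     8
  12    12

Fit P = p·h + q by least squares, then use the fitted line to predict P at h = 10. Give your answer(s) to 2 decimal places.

From the data, Σh·h = 237, Σh = 27, Σ1 = 4.
Right-hand side: Σh·P = 242, ΣP = 28.
MᵀM·[p, q]ᵀ = MᵀP becomes [[237, 27]; [27, 4]]·[p, q]ᵀ = [242, 28]ᵀ.
Δ = 237·4 − 27² = 219.
p = (242·4 − 27·28)/219 = 212/219; q = (237·28 − 27·242)/219 = 34/73.
At h = 10: P̂ = (212/219)·(10) + (34/73)·(1) = 2222/219.

P̂ = 10.15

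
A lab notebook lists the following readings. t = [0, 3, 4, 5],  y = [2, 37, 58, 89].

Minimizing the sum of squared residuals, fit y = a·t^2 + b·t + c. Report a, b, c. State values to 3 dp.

With design matrix M, MᵀM = [[962, 216, 50]; [216, 50, 12]; [50, 12, 4]] and Mᵀy = [3486, 788, 186]ᵀ.
Row-reducing yields a = 537/181, b = 442/181, c = 378/181.

a = 2.967, b = 2.442, c = 2.088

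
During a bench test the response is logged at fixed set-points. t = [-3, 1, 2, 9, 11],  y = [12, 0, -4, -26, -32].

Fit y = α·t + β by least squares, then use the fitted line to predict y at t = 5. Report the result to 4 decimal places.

ŷ = -13.1618

Normal-equation sums: Σt·t = 216, Σt = 20, Σ1 = 5.
Moment sums: Σt·y = -630, Σy = -50.
Normal equations: [[216, 20]; [20, 5]]·[α, β]ᵀ = [-630, -50]ᵀ.
Determinant 216·5 − 20² = 680.
α = ((-630)·5 − 20·(-50))/680 = -215/68; β = (216·(-50) − 20·(-630))/680 = 45/17.
At t = 5: ŷ = (-215/68)·(5) + (45/17)·(1) = -895/68.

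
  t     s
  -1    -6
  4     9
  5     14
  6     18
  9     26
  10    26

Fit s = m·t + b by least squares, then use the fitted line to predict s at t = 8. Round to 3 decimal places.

The normal equations are: 259·m + 33·b = 714;  33·m + 6·b = 87.
Determinant 259·6 − 33² = 465.
m = (714·6 − 33·87)/465 = 471/155; b = (259·87 − 33·714)/465 = -343/155.
At t = 8: ŝ = (471/155)·(8) + (-343/155)·(1) = 685/31.

ŝ = 22.097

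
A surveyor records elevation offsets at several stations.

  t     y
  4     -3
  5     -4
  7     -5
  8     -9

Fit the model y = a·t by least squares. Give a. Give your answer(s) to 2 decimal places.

a = -0.90

Forming XᵀX = [[154]] and Xᵀy = [-139]ᵀ gives XᵀX·[a]ᵀ = Xᵀy.
Hence a = -139 / 154 ≈ -0.902597.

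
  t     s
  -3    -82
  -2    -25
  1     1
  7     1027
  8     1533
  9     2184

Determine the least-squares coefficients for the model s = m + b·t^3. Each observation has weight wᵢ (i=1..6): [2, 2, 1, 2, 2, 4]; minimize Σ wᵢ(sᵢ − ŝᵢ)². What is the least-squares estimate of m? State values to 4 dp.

The normal system MᵀWM·[m, b]ᵀ = MᵀWs is [[13, 4557]; [4557, 2886937]]·[m, b]ᵀ = [13643, 8647687]ᵀ.
Δ = 13·2886937 − 4557² = 16763932.
m = (13643·2886937 − 4557·8647687)/16763932 = -169582/135193; b = (13·8647687 − 4557·13643)/16763932 = 12562195/4190983.

m = -1.2544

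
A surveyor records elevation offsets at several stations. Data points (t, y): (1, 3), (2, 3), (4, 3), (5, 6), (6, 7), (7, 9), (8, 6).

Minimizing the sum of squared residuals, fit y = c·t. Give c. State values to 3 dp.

c = 1.046

With design matrix A, AᵀA = [[195]] and Aᵀy = [204]ᵀ.
c = 204/195 = 1.04615.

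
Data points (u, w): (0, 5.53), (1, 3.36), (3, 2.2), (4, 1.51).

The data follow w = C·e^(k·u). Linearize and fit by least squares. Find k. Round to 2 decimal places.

k = -0.30

Taking logs, ln w = k·u + ln C, so regress ln w on u.
Σu = 8.0000, Σ(u)² = 26.0000, Σln w = 4.1227, Σu·ln w = 5.2258.
Normal system: [[26.0000, 8.0000]; [8.0000, 4]]·[k, ln C]ᵀ = [5.2258, 4.1227]ᵀ.
Slope k = (n·Σu·ln w − Σu·Σln w)/(n·Σ(u)² − (Σu)²) = (4·5.2258 − 8.0000·4.1227)/40.0000 = -0.30196; ln C = (Σln w − k·Σu)/n = 1.63460.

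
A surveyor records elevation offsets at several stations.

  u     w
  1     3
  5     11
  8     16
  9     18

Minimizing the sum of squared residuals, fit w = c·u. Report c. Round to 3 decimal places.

c = 2.035

Sums needed: Σu·u = 171.
For Mᵀw: Σu·w = 348.
So MᵀM·[c]ᵀ = Mᵀw: [[171]]·[c]ᵀ = [348]ᵀ.
Hence c = 348 / 171 ≈ 2.03509.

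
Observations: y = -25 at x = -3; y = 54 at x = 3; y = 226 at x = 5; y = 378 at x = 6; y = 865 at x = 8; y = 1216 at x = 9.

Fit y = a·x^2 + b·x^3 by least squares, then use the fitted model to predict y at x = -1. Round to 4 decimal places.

Entries of AᵀA: Σx^2·x^2 = 12740, Σx^2·x^3 = 102718, Σx^3·x^3 = 857324.
For Aᵀy: Σx^2·y = 173375, Σx^3·y = 1441375.
AᵀA·[a, b]ᵀ = Aᵀy becomes [[12740, 102718]; [102718, 857324]]·[a, b]ᵀ = [173375, 1441375]ᵀ.
det = 12740·857324 − 102718² = 371320236.
a = (173375·857324 − 102718·1441375)/371320236 = 32410625/20628902; b = (12740·1441375 − 102718·173375)/371320236 = 4399875/2946986.
At x = -1: ŷ = (32410625/20628902)·(1) + (4399875/2946986)·(-1) = 805750/10314451.

ŷ = 0.0781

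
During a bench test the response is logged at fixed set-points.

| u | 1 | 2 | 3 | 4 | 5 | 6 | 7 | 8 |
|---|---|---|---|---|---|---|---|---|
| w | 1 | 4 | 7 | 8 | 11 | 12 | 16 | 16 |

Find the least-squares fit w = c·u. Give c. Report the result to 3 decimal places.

c = 2.103

Entries of XᵀX: Σu·u = 204.
For Xᵀw: Σu·w = 429.
XᵀX·[c]ᵀ = Xᵀw becomes [[204]]·[c]ᵀ = [429]ᵀ.
c = 429/204 = 2.10294.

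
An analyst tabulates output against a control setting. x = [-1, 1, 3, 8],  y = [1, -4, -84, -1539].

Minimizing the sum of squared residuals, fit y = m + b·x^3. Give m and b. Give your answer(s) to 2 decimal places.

AᵀA·[m, b]ᵀ = Aᵀy reads: 4·m + 539·b = -1626;  539·m + 262875·b = -790241.
Determinant 4·262875 − 539² = 760979.
m = ((-1626)·262875 − 539·(-790241))/760979 = -1494851/760979; b = (4·(-790241) − 539·(-1626))/760979 = -2284550/760979.

m = -1.96, b = -3.00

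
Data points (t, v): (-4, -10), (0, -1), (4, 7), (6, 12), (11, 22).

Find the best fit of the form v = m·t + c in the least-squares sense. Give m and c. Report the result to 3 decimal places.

m = 2.134, c = -1.256

Setting ∂/∂m … = 0 gives: 189·m + 17·c = 382;  17·m + 5·c = 30.
Δ = 189·5 − 17² = 656.
m = (382·5 − 17·30)/656 = 175/82; c = (189·30 − 17·382)/656 = -103/82.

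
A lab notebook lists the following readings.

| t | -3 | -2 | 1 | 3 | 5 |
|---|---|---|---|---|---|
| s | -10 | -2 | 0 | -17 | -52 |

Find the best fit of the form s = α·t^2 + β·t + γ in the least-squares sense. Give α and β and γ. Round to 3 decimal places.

Setting ∂/∂α … = 0 gives: 804·α + 118·β + 48·γ = -1551;  118·α + 48·β + 4·γ = -277;  48·α + 4·β + 5·γ = -81.
(Σt^2·t^2 = 804, Σt^2·t = 118, Σt^2 = 48, Σt·t = 48, Σt = 4, Σ1 = 5, Σt^2·s = -1551, Σt·s = -277, Σs = -81.)
Solving the 3×3 system (Gaussian elimination) gives α = -44393/22598, β = -28161/22598, γ = 41307/11299.

α = -1.964, β = -1.246, γ = 3.656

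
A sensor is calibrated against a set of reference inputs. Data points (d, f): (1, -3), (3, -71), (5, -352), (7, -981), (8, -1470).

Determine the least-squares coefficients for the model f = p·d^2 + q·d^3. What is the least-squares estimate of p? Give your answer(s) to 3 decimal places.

Compute the Gram sums: Σd^2·d^2 = 7204, Σd^2·d^3 = 52944, Σd^3·d^3 = 396148.
And Σd^2·f = -151591, Σd^3·f = -1135043.
MᵀM·[p, q]ᵀ = Mᵀf becomes [[7204, 52944]; [52944, 396148]]·[p, q]ᵀ = [-151591, -1135043]ᵀ.
Eliminating q: 396148·(row 1) − 52944·(row 2) gives 50783056·p = 396148·(-151591) − 52944·(-1135043) = 41245124, so p = 10311281/12695764.
Then q = ((-1135043) − 52944·(10311281/12695764))/396148 = -37753967/12695764.

p = 0.812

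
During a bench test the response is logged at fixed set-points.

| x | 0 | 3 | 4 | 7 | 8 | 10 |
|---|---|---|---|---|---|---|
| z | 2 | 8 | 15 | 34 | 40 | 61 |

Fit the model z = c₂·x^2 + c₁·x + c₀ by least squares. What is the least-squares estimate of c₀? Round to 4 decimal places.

c₀ = 1.7808

From the data, Σx^2·x^2 = 16834, Σx^2·x = 1946, Σx^2 = 238, Σx·x = 238, Σx = 32, Σ1 = 6.
For Aᵀz: Σx^2·z = 10638, Σx·z = 1252, Σz = 160.
Normal equations: [[16834, 1946, 238]; [1946, 238, 32]; [238, 32, 6]]·[c₂, c₁, c₀]ᵀ = [10638, 1252, 160]ᵀ.
Inverting the 3×3 Gram matrix, [c₂, c₁, c₀]ᵀ = [14389/29955, 6551/5991, 17781/9985]ᵀ.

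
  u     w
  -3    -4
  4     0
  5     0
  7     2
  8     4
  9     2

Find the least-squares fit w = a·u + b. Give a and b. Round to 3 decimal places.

The normal system XᵀX·[a, b]ᵀ = Xᵀw is [[244, 30]; [30, 6]]·[a, b]ᵀ = [76, 4]ᵀ.
Determinant 244·6 − 30² = 564.
a = (76·6 − 30·4)/564 = 28/47; b = (244·4 − 30·76)/564 = -326/141.

a = 0.596, b = -2.312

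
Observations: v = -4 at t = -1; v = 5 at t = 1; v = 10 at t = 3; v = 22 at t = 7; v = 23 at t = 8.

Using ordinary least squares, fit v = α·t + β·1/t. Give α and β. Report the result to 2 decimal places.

α = 2.98, β = 1.62

Setting ∂/∂α … = 0 gives: 124·α + 5·β = 377;  5·α + (60601/28224)·β = 3083/168.
(Σt·t = 124, Σt·1/t = 5, Σ1/t·1/t = 60601/28224, Σt·v = 377, Σ1/t·v = 3083/168.)
Eliminating β: (60601/28224)·(row 1) − 5·(row 2) gives (1702231/7056)·α = (60601/28224)·377 − 5·(3083/168) = 20256857/28224, so α = 20256857/6808924.
Then β = ((3083/168) − 5·(20256857/6808924))/(60601/28224) = 2755704/1702231.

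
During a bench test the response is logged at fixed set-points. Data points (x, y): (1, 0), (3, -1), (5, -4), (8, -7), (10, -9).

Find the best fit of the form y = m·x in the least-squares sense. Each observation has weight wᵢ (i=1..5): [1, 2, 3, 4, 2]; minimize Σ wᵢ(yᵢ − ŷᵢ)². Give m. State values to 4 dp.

m = -0.8545

From the data, Σwᵢ·x·x = 550.
Moment sums: Σwᵢ·x·y = -470.
MᵀWM·[m]ᵀ = MᵀWy becomes [[550]]·[m]ᵀ = [-470]ᵀ.
Hence m = -470 / 550 ≈ -0.854545.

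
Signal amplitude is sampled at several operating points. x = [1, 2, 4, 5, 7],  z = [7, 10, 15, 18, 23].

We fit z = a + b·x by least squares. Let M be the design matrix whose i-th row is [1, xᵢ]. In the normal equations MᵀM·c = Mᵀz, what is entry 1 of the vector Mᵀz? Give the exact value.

Entry 1 ↔ basis 1, so (Mᵀz)_{1} = Σᵢ zᵢ = (1)·(7) + (1)·(10) + (1)·(15) + (1)·(18) + (1)·(23) = 73.

73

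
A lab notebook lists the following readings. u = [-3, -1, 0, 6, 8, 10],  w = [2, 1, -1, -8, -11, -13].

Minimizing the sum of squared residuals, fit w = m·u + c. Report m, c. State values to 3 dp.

m = -1.207, c = -0.977

Sums needed: Σu·u = 210, Σu = 20, Σ1 = 6.
Right-hand side: Σu·w = -273, Σw = -30.
Normal equations: [[210, 20]; [20, 6]]·[m, c]ᵀ = [-273, -30]ᵀ.
Determinant 210·6 − 20² = 860.
m = ((-273)·6 − 20·(-30))/860 = -519/430; c = (210·(-30) − 20·(-273))/860 = -42/43.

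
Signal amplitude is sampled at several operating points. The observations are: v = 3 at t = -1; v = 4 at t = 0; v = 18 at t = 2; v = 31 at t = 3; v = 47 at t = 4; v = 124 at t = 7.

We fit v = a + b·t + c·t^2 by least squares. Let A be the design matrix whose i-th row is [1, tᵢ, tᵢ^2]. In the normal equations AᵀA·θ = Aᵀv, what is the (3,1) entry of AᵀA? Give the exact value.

79

Row 3 ↔ basis t^2, column 1 ↔ basis 1, so (AᵀA)_{3,1} = Σᵢ t^2 = (1)·(1) + (0)·(1) + (4)·(1) + (9)·(1) + (16)·(1) + (49)·(1) = 79.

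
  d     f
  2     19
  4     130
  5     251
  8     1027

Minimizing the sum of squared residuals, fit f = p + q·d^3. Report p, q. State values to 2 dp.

Setting ∂/∂p … = 0 gives: 4·p + 709·q = 1427;  709·p + 281929·q = 565671.
det = 4·281929 − 709² = 625035.
p = (1427·281929 − 709·565671)/625035 = 1251944/625035; q = (4·565671 − 709·1427)/625035 = 1250941/625035.

p = 2.00, q = 2.00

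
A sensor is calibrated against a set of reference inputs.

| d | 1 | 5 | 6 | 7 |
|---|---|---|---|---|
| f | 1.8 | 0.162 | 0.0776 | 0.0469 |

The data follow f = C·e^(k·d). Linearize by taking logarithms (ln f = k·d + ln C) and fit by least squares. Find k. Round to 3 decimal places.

k = -0.614

Let Y = ln f. Fitting Y = k·d + ln C by least squares:
Σd = 19.0000, Σ(d)² = 111.0000, Σln f = -6.8483, Σd·ln f = -45.2683.
Equations: 111.0000·k + 19.0000·ln C = -45.2683;  19.0000·k + 4·ln C = -6.8483.
Slope k = (n·Σd·ln f − Σd·Σln f)/(n·Σ(d)² − (Σd)²) = (4·-45.2683 − 19.0000·-6.8483)/83.0000 = -0.61392; ln C = (Σln f − k·Σd)/n = 1.20406.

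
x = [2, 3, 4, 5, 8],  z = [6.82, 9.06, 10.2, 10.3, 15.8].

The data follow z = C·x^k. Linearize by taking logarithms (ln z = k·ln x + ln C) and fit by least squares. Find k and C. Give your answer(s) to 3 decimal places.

With ln zᵢ as the transformed response and ln xᵢ as the regressor:
Σln x = 6.8669, Σ(ln x)² = 10.5236, Σln z = 11.5383, Σln x·ln z = 16.4642.
Equations: 10.5236·k + 6.8669·ln C = 16.4642;  6.8669·k + 5·ln C = 11.5383.
Solving (det = 5.4631): k = 0.56531, ln C = 1.53127, so C = exp(1.53127) = 4.62404.

k = 0.565, C = 4.624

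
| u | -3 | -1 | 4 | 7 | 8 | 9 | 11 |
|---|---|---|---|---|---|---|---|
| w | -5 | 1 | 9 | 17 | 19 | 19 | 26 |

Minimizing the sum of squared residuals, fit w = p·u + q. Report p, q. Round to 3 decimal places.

With design matrix M, MᵀM = [[341, 35]; [35, 7]] and Mᵀw = [778, 86]ᵀ.
Δ = 341·7 − 35² = 1162.
p = (778·7 − 35·86)/1162 = 174/83; q = (341·86 − 35·778)/1162 = 1048/581.

p = 2.096, q = 1.804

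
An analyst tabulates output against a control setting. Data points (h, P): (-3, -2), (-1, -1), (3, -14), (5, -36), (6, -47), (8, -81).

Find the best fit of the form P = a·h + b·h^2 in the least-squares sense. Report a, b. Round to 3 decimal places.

With design matrix A, AᵀA = [[144, 852]; [852, 6180]] and AᵀP = [-1145, -7921]ᵀ.
Δ = 144·6180 − 852² = 164016.
a = ((-1145)·6180 − 852·(-7921))/164016 = -6821/3417; b = (144·(-7921) − 852·(-1145))/164016 = -13757/13668.

a = -1.996, b = -1.007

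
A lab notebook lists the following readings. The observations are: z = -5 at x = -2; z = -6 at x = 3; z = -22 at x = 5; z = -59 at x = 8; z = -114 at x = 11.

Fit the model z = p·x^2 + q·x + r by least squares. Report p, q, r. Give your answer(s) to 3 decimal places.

p = -1.005, q = 0.639, r = 0.441

The normal system AᵀA·[p, q, r]ᵀ = Aᵀz is [[19459, 1987, 223]; [1987, 223, 25]; [223, 25, 5]]·[p, q, r]ᵀ = [-18194, -1844, -206]ᵀ.
Solving the 3×3 system (Gaussian elimination) gives p = -72008/71629, q = 45765/71629, r = 31617/71629.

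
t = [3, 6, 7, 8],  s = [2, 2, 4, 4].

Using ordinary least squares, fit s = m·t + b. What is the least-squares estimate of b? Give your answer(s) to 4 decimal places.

AᵀA·[m, b]ᵀ = Aᵀs reads: 158·m + 24·b = 78;  24·m + 4·b = 12.
det = 158·4 − 24² = 56.
m = (78·4 − 24·12)/56 = 3/7; b = (158·12 − 24·78)/56 = 3/7.

b = 0.4286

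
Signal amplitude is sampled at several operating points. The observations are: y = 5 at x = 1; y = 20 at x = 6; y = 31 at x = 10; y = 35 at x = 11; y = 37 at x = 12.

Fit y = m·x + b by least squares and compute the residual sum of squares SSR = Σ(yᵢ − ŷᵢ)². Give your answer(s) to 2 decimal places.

SSR = 0.76

With design matrix M, MᵀM = [[402, 40]; [40, 5]] and Mᵀy = [1264, 128]ᵀ.
Eliminating b: 5·(row 1) − 40·(row 2) gives 410·m = 5·1264 − 40·128 = 1200, so m = 120/41.
Then b = (128 − 40·(120/41))/5 = 448/205.
Residuals: -23/205, 52/205, -93/205, 127/205, -63/205; SSR = 156/205.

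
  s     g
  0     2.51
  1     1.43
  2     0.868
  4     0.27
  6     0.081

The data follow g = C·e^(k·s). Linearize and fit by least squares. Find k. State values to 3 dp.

k = -0.571

Let Y = ln g. Fitting Y = k·s + ln C by least squares:
Sums: Σs = 13.0000, Σ(s)² = 57.0000, Σln g = -2.6862, Σs·ln g = -20.2426.
Normal system: [[57.0000, 13.0000]; [13.0000, 5]]·[k, ln C]ᵀ = [-20.2426, -2.6862]ᵀ.
Solving (det = 116.0000): k = -0.57148, ln C = 0.94860.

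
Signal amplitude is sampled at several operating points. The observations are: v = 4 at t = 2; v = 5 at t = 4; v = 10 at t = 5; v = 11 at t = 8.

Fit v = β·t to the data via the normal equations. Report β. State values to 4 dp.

β = 1.5229

With design matrix X, XᵀX = [[109]] and Xᵀv = [166]ᵀ.
Hence β = 166 / 109 ≈ 1.52294.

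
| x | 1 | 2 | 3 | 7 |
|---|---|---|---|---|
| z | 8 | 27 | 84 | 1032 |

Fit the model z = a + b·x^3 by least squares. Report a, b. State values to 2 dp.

a = 3.72, b = 3.00

Setting ∂/∂a … = 0 gives: 4·a + 379·b = 1151;  379·a + 118443·b = 356468.
Determinant 4·118443 − 379² = 330131.
a = (1151·118443 − 379·356468)/330131 = 1226521/330131; b = (4·356468 − 379·1151)/330131 = 989643/330131.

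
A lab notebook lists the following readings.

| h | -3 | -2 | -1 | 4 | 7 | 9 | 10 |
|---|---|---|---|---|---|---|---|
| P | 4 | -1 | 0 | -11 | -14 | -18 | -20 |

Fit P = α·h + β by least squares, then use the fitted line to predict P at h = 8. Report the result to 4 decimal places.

From the data, Σh·h = 260, Σh = 24, Σ1 = 7.
Right-hand side: Σh·P = -514, ΣP = -60.
Normal equations: [[260, 24]; [24, 7]]·[α, β]ᵀ = [-514, -60]ᵀ.
Eliminating β: 7·(row 1) − 24·(row 2) gives 1244·α = 7·(-514) − 24·(-60) = -2158, so α = -1079/622.
Then β = ((-60) − 24·(-1079/622))/7 = -816/311.
At h = 8: P̂ = (-1079/622)·(8) + (-816/311)·(1) = -5132/311.

P̂ = -16.5016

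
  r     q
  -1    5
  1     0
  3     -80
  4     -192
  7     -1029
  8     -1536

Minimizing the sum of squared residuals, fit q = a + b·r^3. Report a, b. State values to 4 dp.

From the data, Σ1 = 6, Σr^3 = 946, Σr^3·r^3 = 384620.
And Σq = -2832, Σr^3·q = -1153832.
So MᵀM·[a, b]ᵀ = Mᵀq: [[6, 946]; [946, 384620]]·[a, b]ᵀ = [-2832, -1153832]ᵀ.
Eliminating b: 384620·(row 1) − 946·(row 2) gives 1412804·a = 384620·(-2832) − 946·(-1153832) = 2281232, so a = 570308/353201.
Then b = ((-1153832) − 946·(570308/353201))/384620 = -1060980/353201.

a = 1.6147, b = -3.0039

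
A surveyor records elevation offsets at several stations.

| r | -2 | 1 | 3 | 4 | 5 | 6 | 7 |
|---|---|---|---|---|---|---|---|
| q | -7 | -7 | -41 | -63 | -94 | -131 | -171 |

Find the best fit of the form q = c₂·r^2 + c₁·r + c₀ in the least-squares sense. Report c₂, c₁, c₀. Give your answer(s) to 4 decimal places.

Setting ∂/∂c₂ … = 0 gives: 4676·c₂ + 768·c₁ + 140·c₀ = -16857;  768·c₂ + 140·c₁ + 24·c₀ = -2821;  140·c₂ + 24·c₁ + 7·c₀ = -514.
Row-reducing yields c₂ = -130685/44324, c₁ = -22993/6332, c₀ = -22279/11081.

c₂ = -2.9484, c₁ = -3.6312, c₀ = -2.0106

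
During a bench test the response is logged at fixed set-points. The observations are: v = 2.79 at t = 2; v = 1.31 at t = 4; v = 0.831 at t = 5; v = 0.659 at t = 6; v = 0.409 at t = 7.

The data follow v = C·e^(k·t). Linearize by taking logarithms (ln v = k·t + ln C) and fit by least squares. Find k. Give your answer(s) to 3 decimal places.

With ln vᵢ as the transformed response and tᵢ as the regressor:
Σt = 24.0000, Σ(t)² = 130.0000, Σln v = -0.2001, Σt·ln v = -6.5539.
Equations: 130.0000·k + 24.0000·ln C = -6.5539;  24.0000·k + 5·ln C = -0.2001.
Solving (det = 74.0000): k = -0.37792, ln C = 1.77401.

k = -0.378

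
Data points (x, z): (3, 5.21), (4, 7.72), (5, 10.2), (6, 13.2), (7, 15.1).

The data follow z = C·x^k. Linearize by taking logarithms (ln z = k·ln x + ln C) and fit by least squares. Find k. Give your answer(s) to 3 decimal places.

k = 1.276

Linearized form: ln z = k·ln x + ln C. From the 5 transformed points,
Over the data: Σln x = 7.8320, Σ(ln x)² = 12.7160, Σln z = 11.3117, Σln x·ln z = 18.2901.
Normal system: [[12.7160, 7.8320]; [7.8320, 5]]·[k, ln C]ᵀ = [18.2901, 11.3117]ᵀ.
Δ = 12.7160·5 − (7.8320)² = 2.2397; k = (18.2901·5 − 7.8320·11.3117)/2.2397 = 1.27570, ln C = (12.7160·11.3117 − 7.8320·18.2901)/2.2397 = 0.26408.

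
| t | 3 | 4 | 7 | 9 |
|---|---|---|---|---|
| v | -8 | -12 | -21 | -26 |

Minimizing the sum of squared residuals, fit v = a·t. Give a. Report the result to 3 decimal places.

a = -2.923

With design matrix A, AᵀA = [[155]] and Aᵀv = [-453]ᵀ.
Hence a = -453 / 155 ≈ -2.92258.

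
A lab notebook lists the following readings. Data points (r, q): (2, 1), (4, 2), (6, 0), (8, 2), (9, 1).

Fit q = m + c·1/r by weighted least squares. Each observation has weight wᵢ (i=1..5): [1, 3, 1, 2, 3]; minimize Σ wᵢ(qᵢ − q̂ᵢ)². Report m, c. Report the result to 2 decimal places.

MᵀWM·[m, c]ᵀ = MᵀWq reads: 10·m + 2·c = 14;  2·m + (461/864)·c = 17/6.
Eliminating c: (461/864)·(row 1) − 2·(row 2) gives (577/432)·m = (461/864)·14 − 2·(17/6) = 779/432, so m = 779/577.
Then c = ((17/6) − 2·(779/577))/(461/864) = 144/577.

m = 1.35, c = 0.25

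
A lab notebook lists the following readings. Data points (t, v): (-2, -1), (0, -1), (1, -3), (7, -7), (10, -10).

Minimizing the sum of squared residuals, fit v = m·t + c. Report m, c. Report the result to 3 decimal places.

m = -0.774, c = -1.922

The normal equations are: 154·m + 16·c = -150;  16·m + 5·c = -22.
det = 154·5 − 16² = 514.
m = ((-150)·5 − 16·(-22))/514 = -199/257; c = (154·(-22) − 16·(-150))/514 = -494/257.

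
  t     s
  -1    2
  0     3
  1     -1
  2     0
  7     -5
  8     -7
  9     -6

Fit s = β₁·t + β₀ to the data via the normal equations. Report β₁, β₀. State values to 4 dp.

Normal-equation sums: Σt·t = 200, Σt = 26, Σ1 = 7.
Moment sums: Σt·s = -148, Σs = -14.
So MᵀM·[β₁, β₀]ᵀ = Mᵀs: [[200, 26]; [26, 7]]·[β₁, β₀]ᵀ = [-148, -14]ᵀ.
Eliminating β₀: 7·(row 1) − 26·(row 2) gives 724·β₁ = 7·(-148) − 26·(-14) = -672, so β₁ = -168/181.
Then β₀ = ((-14) − 26·(-168/181))/7 = 262/181.

β₁ = -0.9282, β₀ = 1.4475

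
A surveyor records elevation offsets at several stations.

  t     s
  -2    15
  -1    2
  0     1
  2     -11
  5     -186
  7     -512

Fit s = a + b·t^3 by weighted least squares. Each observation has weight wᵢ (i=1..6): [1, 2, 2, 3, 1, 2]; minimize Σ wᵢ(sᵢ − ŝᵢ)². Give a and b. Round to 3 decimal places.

a = 1.116, b = -1.496

Entries of MᵀWM: Σwᵢ·1 = 11, Σwᵢ·t^3 = 825, Σwᵢ·t^3·t^3 = 251181.
Right-hand side: Σwᵢ·s = -1222, Σwᵢ·t^3·s = -374870.
MᵀWM·[a, b]ᵀ = MᵀWs becomes [[11, 825]; [825, 251181]]·[a, b]ᵀ = [-1222, -374870]ᵀ.
Δ = 11·251181 − 825² = 2082366.
a = ((-1222)·251181 − 825·(-374870))/2082366 = 387428/347061; b = (11·(-374870) − 825·(-1222))/2082366 = -141610/94653.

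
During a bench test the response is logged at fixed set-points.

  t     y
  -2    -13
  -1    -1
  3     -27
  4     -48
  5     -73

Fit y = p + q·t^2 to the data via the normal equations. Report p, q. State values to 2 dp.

Normal-equation sums: Σ1 = 5, Σt^2 = 55, Σt^2·t^2 = 979.
And Σy = -162, Σt^2·y = -2889.
AᵀA·[p, q]ᵀ = Aᵀy becomes [[5, 55]; [55, 979]]·[p, q]ᵀ = [-162, -2889]ᵀ.
Δ = 5·979 − 55² = 1870.
p = ((-162)·979 − 55·(-2889))/1870 = 27/170; q = (5·(-2889) − 55·(-162))/1870 = -1107/374.

p = 0.16, q = -2.96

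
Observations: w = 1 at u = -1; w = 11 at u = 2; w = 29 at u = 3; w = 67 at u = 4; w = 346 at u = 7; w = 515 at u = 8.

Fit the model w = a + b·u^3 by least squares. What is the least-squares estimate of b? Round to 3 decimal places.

b = 1.001

Compute the Gram sums: Σ1 = 6, Σu^3 = 953, Σu^3·u^3 = 384683.
For Mᵀw: Σw = 969, Σu^3·w = 387516.
MᵀM·[a, b]ᵀ = Mᵀw becomes [[6, 953]; [953, 384683]]·[a, b]ᵀ = [969, 387516]ᵀ.
Eliminating b: 384683·(row 1) − 953·(row 2) gives 1399889·a = 384683·969 − 953·387516 = 3455079, so a = 3455079/1399889.
Then b = (387516 − 953·(3455079/1399889))/384683 = 1401639/1399889.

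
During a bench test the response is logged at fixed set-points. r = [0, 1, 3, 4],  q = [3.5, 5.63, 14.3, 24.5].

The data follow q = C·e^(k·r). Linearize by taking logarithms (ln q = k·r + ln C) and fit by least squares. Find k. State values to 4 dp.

Taking logs, ln q = k·r + ln C, so regress ln q on r.
XᵀX = [[26.0000, 8.0000]; [8.0000, 4]], rhs = [22.5036, 8.8398]ᵀ  (here Σr = 8.0000, Σ(r)² = 26.0000, Σln q = 8.8398, Σr·ln q = 22.5036).
Solving (det = 40.0000): k = 0.48240, ln C = 1.24516.

k = 0.4824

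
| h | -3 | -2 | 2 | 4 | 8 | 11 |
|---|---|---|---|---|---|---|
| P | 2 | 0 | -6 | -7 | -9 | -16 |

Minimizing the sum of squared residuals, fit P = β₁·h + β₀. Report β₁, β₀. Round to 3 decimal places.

β₁ = -1.150, β₀ = -2.167

Normal-equation sums: Σh·h = 218, Σh = 20, Σ1 = 6.
Moment sums: Σh·P = -294, ΣP = -36.
So AᵀA·[β₁, β₀]ᵀ = AᵀP: [[218, 20]; [20, 6]]·[β₁, β₀]ᵀ = [-294, -36]ᵀ.
Eliminating β₀: 6·(row 1) − 20·(row 2) gives 908·β₁ = 6·(-294) − 20·(-36) = -1044, so β₁ = -261/227.
Then β₀ = ((-36) − 20·(-261/227))/6 = -492/227.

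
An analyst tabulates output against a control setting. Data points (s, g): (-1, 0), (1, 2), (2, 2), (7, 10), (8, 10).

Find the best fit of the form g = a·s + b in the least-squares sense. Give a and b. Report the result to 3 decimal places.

a = 1.216, b = 0.667

The normal equations are: 119·a + 17·b = 156;  17·a + 5·b = 24.
(Σs·s = 119, Σs = 17, Σ1 = 5, Σs·g = 156, Σg = 24.)
Determinant 119·5 − 17² = 306.
a = (156·5 − 17·24)/306 = 62/51; b = (119·24 − 17·156)/306 = 2/3.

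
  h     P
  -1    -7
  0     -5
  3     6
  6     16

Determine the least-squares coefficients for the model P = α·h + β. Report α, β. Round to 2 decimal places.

α = 3.37, β = -4.23

Forming AᵀA = [[46, 8]; [8, 4]] and AᵀP = [121, 10]ᵀ gives AᵀA·[α, β]ᵀ = AᵀP.
Δ = 46·4 − 8² = 120.
α = (121·4 − 8·10)/120 = 101/30; β = (46·10 − 8·121)/120 = -127/30.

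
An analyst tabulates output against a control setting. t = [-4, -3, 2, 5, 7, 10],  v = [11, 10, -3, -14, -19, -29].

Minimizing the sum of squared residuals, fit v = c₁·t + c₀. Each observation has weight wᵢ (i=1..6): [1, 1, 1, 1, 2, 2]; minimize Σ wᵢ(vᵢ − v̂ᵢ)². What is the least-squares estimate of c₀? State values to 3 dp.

Setting ∂/∂c₁ … = 0 gives: 352·c₁ + 34·c₀ = -996;  34·c₁ + 8·c₀ = -92.
(Σwᵢ·t·t = 352, Σwᵢ·t = 34, Σwᵢ·1 = 8, Σwᵢ·t·v = -996, Σwᵢ·v = -92.)
Δ = 352·8 − 34² = 1660.
c₁ = ((-996)·8 − 34·(-92))/1660 = -242/83; c₀ = (352·(-92) − 34·(-996))/1660 = 74/83.

c₀ = 0.892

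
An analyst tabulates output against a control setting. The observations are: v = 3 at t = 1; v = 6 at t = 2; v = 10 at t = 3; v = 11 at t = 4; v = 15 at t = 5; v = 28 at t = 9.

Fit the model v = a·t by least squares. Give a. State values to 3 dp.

From the data, Σt·t = 136.
And Σt·v = 416.
Normal equations: [[136]]·[a]ᵀ = [416]ᵀ.
Hence a = 416 / 136 ≈ 3.05882.

a = 3.059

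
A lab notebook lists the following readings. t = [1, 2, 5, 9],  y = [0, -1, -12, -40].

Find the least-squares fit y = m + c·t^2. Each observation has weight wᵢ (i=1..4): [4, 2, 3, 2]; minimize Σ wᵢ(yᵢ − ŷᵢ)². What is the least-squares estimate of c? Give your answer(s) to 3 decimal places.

c = -0.502

Entries of MᵀWM: Σwᵢ·1 = 11, Σwᵢ·t^2 = 249, Σwᵢ·t^2·t^2 = 15033.
Moment sums: Σwᵢ·y = -118, Σwᵢ·t^2·y = -7388.
Determinant 11·15033 − 249² = 103362.
m = ((-118)·15033 − 249·(-7388))/103362 = 10953/17227; c = (11·(-7388) − 249·(-118))/103362 = -25943/51681.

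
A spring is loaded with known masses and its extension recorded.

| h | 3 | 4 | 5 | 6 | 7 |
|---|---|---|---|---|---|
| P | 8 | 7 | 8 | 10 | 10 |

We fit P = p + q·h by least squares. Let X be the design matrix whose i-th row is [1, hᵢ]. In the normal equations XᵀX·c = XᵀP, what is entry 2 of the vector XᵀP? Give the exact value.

Entry 2 ↔ basis h, so (XᵀP)_{2} = Σᵢ (h)·Pᵢ = (3)·(8) + (4)·(7) + (5)·(8) + (6)·(10) + (7)·(10) = 222.

222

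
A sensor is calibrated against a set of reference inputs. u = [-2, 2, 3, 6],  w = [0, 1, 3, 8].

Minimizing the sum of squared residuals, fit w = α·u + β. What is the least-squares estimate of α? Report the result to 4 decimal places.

With design matrix A, AᵀA = [[53, 9]; [9, 4]] and Aᵀw = [59, 12]ᵀ.
Eliminating β: 4·(row 1) − 9·(row 2) gives 131·α = 4·59 − 9·12 = 128, so α = 128/131.
Then β = (12 − 9·(128/131))/4 = 105/131.

α = 0.9771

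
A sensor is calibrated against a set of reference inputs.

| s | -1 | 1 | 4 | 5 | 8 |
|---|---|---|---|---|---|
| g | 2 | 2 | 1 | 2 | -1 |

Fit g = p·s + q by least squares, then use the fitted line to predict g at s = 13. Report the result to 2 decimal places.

ĝ = -1.61

AᵀA·[p, q]ᵀ = Aᵀg reads: 107·p + 17·q = 6;  17·p + 5·q = 6.
(Σs·s = 107, Σs = 17, Σ1 = 5, Σs·g = 6, Σg = 6.)
det = 107·5 − 17² = 246.
p = (6·5 − 17·6)/246 = -12/41; q = (107·6 − 17·6)/246 = 90/41.
At s = 13: ĝ = (-12/41)·(13) + (90/41)·(1) = -66/41.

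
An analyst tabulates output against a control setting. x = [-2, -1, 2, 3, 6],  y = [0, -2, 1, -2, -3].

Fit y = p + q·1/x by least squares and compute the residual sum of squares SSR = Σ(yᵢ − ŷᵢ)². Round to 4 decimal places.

Setting ∂/∂p … = 0 gives: 5·p + (-1/2)·q = -6;  (-1/2)·p + (59/36)·q = 4/3.
det = 5·(59/36) − (-1/2)² = 143/18.
p = ((-6)·(59/36) − (-1/2)·(4/3))/(143/18) = -15/13; q = (5·(4/3) − (-1/2)·(-6))/(143/18) = 6/13.
Residuals: 18/13, -5/13, 25/13, -1, -25/13; SSR = 136/13.

SSR = 10.4615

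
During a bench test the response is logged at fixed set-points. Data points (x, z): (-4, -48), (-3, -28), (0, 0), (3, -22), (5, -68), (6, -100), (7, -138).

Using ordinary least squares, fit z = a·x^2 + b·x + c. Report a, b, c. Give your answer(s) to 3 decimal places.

a = -2.934, b = 0.741, c = 1.153

Normal-equation sums: Σx^2·x^2 = 4740, Σx^2·x = 620, Σx^2 = 144, Σx·x = 144, Σx = 14, Σ1 = 7.
Right-hand side: Σx^2·z = -13280, Σx·z = -1696, Σz = -404.
Solving the 3×3 system (Gaussian elimination) gives a = -61601/20998, b = 15563/20998, c = 12105/10499.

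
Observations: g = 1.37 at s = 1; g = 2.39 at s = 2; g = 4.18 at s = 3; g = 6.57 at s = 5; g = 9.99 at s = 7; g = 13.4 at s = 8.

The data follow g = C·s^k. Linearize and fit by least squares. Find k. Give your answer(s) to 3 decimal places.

Linearized form: ln g = k·ln s + ln C. From the 6 transformed points,
Σln s = 7.4265, Σ(ln s)² = 12.3883, Σln g = 9.3958, Σln s·ln g = 15.0804.
Normal system: [[12.3883, 7.4265]; [7.4265, 6]]·[k, ln C]ᵀ = [15.0804, 9.3958]ᵀ.
Δ = 12.3883·6 − (7.4265)² = 19.1764; k = (15.0804·6 − 7.4265·9.3958)/19.1764 = 1.07969, ln C = (12.3883·9.3958 − 7.4265·15.0804)/19.1764 = 0.22957.

k = 1.080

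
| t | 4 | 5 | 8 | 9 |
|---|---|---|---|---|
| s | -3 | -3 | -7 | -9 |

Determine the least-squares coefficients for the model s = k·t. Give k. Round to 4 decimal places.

Forming XᵀX = [[186]] and Xᵀs = [-164]ᵀ gives XᵀX·[k]ᵀ = Xᵀs.
k = (-164)/186 = -0.88172.

k = -0.8817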